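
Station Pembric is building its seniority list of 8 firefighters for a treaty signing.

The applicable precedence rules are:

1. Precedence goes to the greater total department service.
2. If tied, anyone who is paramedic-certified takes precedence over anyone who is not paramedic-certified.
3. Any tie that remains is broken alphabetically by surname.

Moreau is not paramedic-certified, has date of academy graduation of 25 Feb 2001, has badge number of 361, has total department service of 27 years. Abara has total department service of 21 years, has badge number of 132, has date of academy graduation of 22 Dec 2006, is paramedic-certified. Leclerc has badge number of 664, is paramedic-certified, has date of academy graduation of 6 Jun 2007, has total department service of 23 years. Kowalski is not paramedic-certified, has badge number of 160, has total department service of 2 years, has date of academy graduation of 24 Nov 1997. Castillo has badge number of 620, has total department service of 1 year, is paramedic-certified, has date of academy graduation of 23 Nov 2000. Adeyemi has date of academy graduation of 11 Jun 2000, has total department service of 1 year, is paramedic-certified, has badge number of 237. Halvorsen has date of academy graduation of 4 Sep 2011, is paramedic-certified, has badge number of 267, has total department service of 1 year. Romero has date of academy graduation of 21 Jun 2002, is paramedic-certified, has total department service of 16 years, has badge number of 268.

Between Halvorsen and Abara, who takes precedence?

Abara

By total department service (higher first): Moreau (27 years); then Leclerc (23 years); then Abara (21 years); then Romero (16 years); then Kowalski (2 years); then Adeyemi, Castillo and Halvorsen (each 1 year).
Adeyemi, Castillo and Halvorsen are each paramedic-certified, so the next rule applies.
Among Adeyemi, Castillo and Halvorsen, alphabetically by surname: Adeyemi before Castillo before Halvorsen.
So Abara takes precedence.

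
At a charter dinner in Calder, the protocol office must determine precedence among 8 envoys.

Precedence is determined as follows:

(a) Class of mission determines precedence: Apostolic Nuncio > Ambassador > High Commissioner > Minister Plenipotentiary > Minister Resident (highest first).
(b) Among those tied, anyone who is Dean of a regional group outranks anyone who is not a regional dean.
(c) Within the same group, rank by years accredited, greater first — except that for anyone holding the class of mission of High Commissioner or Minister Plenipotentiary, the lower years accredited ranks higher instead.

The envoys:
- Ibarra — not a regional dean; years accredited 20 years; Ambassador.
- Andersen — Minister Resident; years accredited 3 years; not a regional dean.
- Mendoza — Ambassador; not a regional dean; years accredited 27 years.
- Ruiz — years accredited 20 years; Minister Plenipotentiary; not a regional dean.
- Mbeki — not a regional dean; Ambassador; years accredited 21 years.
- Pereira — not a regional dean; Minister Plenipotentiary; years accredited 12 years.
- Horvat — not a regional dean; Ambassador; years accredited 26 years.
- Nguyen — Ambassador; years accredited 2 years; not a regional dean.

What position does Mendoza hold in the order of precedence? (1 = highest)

1

By class of mission: Mendoza, Horvat, Mbeki, Ibarra and Nguyen (Ambassador); then Pereira and Ruiz (Minister Plenipotentiary); then Andersen (Minister Resident).
Mendoza, Horvat, Mbeki, Ibarra and Nguyen are each not a regional dean, so the next rule applies.
Among Mendoza, Horvat, Mbeki, Ibarra and Nguyen, by years accredited (higher first): Mendoza (27 years) before Horvat (26 years) before Mbeki (21 years) before Ibarra (20 years) before Nguyen (2 years).
Pereira and Ruiz are each not a regional dean, so the next rule applies.
Among Pereira and Ruiz, by years accredited (lower first) (reversed rule for this group): Pereira (12 years) before Ruiz (20 years).
Order: Mendoza, Horvat, Mbeki, Ibarra, Nguyen, Pereira, Ruiz, Andersen. So position 1.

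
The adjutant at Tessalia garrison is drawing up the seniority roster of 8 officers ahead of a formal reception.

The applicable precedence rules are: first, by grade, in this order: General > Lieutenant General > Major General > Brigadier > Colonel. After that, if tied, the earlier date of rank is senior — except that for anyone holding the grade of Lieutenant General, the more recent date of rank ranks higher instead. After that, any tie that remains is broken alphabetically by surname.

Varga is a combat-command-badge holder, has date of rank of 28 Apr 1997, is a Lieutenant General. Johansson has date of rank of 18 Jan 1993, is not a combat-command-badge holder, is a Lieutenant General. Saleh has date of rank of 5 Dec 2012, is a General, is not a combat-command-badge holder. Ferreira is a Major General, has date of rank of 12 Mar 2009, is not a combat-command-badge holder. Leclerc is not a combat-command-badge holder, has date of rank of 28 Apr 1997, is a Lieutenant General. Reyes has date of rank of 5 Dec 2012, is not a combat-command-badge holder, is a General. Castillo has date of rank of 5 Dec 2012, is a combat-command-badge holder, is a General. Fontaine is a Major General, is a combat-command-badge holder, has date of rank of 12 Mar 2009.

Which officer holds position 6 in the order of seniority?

By grade: Castillo, Reyes and Saleh (General); then Leclerc, Varga and Johansson (Lieutenant General); then Ferreira and Fontaine (Major General).
Castillo, Reyes and Saleh all have date of rank 5 Dec 2012, so the next rule applies.
Among Castillo, Reyes and Saleh, alphabetically by surname: Castillo before Reyes before Saleh.
Among Leclerc, Varga and Johansson, by date of rank (later first) (reversed rule for this group): Leclerc and Varga (28 Apr 1997) before Johansson (18 Jan 1993).
Among Leclerc and Varga, alphabetically by surname: Leclerc before Varga.
Ferreira and Fontaine both have date of rank 12 Mar 2009, so the next rule applies.
Among Ferreira and Fontaine, alphabetically by surname: Ferreira before Fontaine.
Order: Castillo, Reyes, Saleh, Leclerc, Varga, Johansson, Ferreira, Fontaine.

Johansson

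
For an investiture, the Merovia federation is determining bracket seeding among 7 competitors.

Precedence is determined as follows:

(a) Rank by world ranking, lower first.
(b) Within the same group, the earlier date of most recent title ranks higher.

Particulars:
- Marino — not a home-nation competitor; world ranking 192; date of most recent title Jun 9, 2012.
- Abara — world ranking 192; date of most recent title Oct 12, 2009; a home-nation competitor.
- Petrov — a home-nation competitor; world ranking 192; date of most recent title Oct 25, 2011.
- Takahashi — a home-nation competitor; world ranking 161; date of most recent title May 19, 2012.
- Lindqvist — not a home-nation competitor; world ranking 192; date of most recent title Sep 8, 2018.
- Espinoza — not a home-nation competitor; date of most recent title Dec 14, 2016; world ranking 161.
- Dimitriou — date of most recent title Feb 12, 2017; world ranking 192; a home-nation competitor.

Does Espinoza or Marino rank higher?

By world ranking (lower first): Takahashi and Espinoza (both 161); then Abara, Petrov, Marino, Dimitriou and Lindqvist (each 192).
Among Takahashi and Espinoza, by date of most recent title (earlier first): Takahashi (May 19, 2012) before Espinoza (Dec 14, 2016).
Among Abara, Petrov, Marino, Dimitriou and Lindqvist, by date of most recent title (earlier first): Abara (Oct 12, 2009) before Petrov (Oct 25, 2011) before Marino (Jun 9, 2012) before Dimitriou (Feb 12, 2017) before Lindqvist (Sep 8, 2018).
So Espinoza takes precedence.

Espinoza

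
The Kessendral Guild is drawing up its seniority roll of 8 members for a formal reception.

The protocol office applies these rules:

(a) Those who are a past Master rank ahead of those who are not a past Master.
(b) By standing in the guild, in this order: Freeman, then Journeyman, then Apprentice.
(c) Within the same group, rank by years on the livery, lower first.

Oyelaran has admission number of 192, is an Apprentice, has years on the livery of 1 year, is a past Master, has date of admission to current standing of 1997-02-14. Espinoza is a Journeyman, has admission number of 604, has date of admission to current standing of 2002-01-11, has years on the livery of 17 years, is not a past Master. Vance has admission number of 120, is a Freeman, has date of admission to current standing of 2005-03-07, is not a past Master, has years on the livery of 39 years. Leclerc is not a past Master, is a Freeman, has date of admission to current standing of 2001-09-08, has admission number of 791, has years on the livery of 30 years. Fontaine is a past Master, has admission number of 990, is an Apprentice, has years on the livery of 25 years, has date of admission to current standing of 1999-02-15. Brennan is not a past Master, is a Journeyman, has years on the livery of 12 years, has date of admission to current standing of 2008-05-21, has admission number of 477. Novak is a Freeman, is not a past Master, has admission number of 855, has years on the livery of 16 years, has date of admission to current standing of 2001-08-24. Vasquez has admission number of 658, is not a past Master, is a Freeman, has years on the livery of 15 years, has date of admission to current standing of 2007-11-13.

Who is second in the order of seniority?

By the first rule: Oyelaran and Fontaine (both a past Master); then Vasquez, Novak, Leclerc, Vance, Brennan and Espinoza (each not a past Master).
Oyelaran and Fontaine are each Apprentice, so the next rule applies.
Among Oyelaran and Fontaine, by years on the livery (lower first): Oyelaran (1 year) before Fontaine (25 years).
Among Vasquez, Novak, Leclerc, Vance, Brennan and Espinoza, by standing in the guild: Vasquez, Novak, Leclerc and Vance (Freeman) before Brennan and Espinoza (Journeyman).
Among Vasquez, Novak, Leclerc and Vance, by years on the livery (lower first): Vasquez (15 years) before Novak (16 years) before Leclerc (30 years) before Vance (39 years).
Among Brennan and Espinoza, by years on the livery (lower first): Brennan (12 years) before Espinoza (17 years).
Order: Oyelaran, Fontaine, Vasquez, Novak, Leclerc, Vance, Brennan, Espinoza.

Fontaine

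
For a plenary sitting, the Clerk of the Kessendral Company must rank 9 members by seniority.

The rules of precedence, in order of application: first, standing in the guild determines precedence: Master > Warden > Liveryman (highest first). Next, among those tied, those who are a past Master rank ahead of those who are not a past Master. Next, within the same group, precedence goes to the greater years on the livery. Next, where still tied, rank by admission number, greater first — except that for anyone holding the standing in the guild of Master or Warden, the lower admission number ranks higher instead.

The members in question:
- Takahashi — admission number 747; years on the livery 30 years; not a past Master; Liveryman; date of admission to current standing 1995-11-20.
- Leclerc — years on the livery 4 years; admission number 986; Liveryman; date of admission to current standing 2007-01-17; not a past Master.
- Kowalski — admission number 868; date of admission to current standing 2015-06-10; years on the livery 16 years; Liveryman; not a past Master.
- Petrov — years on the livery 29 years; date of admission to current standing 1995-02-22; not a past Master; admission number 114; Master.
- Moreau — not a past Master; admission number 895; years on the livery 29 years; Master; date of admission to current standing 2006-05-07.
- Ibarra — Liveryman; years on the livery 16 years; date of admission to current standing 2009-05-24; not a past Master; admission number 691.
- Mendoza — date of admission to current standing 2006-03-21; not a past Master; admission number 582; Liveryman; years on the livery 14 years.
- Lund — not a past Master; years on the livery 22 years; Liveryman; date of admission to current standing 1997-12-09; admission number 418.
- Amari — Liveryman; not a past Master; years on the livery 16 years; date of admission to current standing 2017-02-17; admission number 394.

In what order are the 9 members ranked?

Petrov, Moreau, Takahashi, Lund, Kowalski, Ibarra, Amari, Mendoza, Leclerc

By standing in the guild: Petrov and Moreau (Master); then Takahashi, Lund, Kowalski, Ibarra, Amari, Mendoza and Leclerc (Liveryman).
Petrov and Moreau are each not a past Master, so the next rule applies.
Petrov and Moreau both have years on the livery 29 years, so the next rule applies.
Among Petrov and Moreau, by admission number (lower first) (reversed rule for this group): Petrov (114) before Moreau (895).
Takahashi, Lund, Kowalski, Ibarra, Amari, Mendoza and Leclerc are each not a past Master, so the next rule applies.
Among Takahashi, Lund, Kowalski, Ibarra, Amari, Mendoza and Leclerc, by years on the livery (higher first): Takahashi (30 years) before Lund (22 years) before Kowalski, Ibarra and Amari (16 years) before Mendoza (14 years) before Leclerc (4 years).
Among Kowalski, Ibarra and Amari, by admission number (higher first): Kowalski (868) before Ibarra (691) before Amari (394).
Full order: Petrov, Moreau, Takahashi, Lund, Kowalski, Ibarra, Amari, Mendoza, Leclerc.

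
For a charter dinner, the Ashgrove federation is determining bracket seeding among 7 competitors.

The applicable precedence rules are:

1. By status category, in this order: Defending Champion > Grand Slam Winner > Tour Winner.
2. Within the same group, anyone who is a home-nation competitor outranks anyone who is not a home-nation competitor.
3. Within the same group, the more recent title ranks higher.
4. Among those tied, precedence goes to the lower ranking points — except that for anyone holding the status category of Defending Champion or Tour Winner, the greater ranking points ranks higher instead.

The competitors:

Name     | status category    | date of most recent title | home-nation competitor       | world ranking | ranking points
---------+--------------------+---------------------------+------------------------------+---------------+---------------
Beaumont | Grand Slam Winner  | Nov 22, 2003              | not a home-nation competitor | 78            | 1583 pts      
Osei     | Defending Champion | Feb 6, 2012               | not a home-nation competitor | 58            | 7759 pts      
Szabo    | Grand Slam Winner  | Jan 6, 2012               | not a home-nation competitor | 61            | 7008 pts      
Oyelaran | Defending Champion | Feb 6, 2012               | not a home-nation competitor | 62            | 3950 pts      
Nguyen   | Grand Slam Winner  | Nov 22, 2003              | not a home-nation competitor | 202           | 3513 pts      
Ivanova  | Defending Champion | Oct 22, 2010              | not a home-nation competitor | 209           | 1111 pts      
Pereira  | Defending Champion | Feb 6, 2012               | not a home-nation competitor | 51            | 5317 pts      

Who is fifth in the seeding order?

Szabo

By status category: Osei, Pereira, Oyelaran and Ivanova (Defending Champion); then Szabo, Beaumont and Nguyen (Grand Slam Winner).
Osei, Pereira, Oyelaran and Ivanova are each not a home-nation competitor, so the next rule applies.
Among Osei, Pereira, Oyelaran and Ivanova, by date of most recent title (later first): Osei, Pereira and Oyelaran (Feb 6, 2012) before Ivanova (Oct 22, 2010).
Among Osei, Pereira and Oyelaran, by ranking points (higher first) (reversed rule for this group): Osei (7759 pts) before Pereira (5317 pts) before Oyelaran (3950 pts).
Szabo, Beaumont and Nguyen are each not a home-nation competitor, so the next rule applies.
Among Szabo, Beaumont and Nguyen, by date of most recent title (later first): Szabo (Jan 6, 2012) before Beaumont and Nguyen (Nov 22, 2003).
Among Beaumont and Nguyen, by ranking points (lower first): Beaumont (1583 pts) before Nguyen (3513 pts).
Order: Osei, Pereira, Oyelaran, Ivanova, Szabo, Beaumont, Nguyen.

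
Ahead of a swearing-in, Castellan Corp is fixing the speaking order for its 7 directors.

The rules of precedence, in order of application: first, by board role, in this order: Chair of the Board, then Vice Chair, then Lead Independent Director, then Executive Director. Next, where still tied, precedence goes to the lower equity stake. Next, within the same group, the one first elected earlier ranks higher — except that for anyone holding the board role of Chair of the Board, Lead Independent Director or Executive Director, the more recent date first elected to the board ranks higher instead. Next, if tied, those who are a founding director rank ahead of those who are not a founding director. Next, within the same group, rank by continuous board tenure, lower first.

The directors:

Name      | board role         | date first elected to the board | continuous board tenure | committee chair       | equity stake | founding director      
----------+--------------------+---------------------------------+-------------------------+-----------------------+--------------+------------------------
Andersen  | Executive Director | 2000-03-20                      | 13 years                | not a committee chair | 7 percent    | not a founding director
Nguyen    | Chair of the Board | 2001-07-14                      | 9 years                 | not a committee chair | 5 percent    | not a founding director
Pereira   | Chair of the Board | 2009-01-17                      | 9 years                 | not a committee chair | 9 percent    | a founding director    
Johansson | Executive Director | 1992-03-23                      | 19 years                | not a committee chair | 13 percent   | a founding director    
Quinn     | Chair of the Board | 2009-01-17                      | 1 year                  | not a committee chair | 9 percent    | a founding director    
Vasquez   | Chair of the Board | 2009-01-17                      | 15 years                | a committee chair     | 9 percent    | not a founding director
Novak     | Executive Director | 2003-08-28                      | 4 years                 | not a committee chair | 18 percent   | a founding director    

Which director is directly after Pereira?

By board role: Nguyen, Quinn, Pereira and Vasquez (Chair of the Board); then Andersen, Johansson and Novak (Executive Director).
Among Nguyen, Quinn, Pereira and Vasquez, by equity stake (lower first): Nguyen (5 percent) before Quinn, Pereira and Vasquez (9 percent).
Quinn, Pereira and Vasquez all have date first elected to the board 2009-01-17, so the next rule applies.
Among Quinn, Pereira and Vasquez, a founding director before not a founding director: Quinn and Pereira (a founding director) before Vasquez (not a founding director).
Among Quinn and Pereira, by continuous board tenure (lower first): Quinn (1 year) before Pereira (9 years).
Among Andersen, Johansson and Novak, by equity stake (lower first): Andersen (7 percent) before Johansson (13 percent) before Novak (18 percent).
Order: Nguyen, Quinn, Pereira, Vasquez, Andersen, Johansson, Novak.

Vasquez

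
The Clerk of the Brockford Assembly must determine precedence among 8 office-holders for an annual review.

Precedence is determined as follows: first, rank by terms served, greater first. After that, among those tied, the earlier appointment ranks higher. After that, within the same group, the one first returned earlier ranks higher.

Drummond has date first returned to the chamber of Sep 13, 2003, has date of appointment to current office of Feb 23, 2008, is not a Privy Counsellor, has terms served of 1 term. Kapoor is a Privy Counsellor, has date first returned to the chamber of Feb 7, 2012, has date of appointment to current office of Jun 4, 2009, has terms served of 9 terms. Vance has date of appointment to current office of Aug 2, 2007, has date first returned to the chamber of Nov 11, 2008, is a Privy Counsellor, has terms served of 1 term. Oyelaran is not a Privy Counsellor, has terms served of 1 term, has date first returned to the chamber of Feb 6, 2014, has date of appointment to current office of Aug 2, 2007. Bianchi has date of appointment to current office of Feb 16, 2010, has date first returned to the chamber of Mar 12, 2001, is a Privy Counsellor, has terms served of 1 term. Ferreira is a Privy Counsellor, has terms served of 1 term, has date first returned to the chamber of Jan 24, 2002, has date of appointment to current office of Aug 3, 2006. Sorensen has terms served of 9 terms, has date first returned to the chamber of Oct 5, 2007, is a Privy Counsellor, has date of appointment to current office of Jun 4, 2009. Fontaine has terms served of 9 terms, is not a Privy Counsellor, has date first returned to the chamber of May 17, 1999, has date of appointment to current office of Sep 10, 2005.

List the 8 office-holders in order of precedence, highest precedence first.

Fontaine, Sorensen, Kapoor, Ferreira, Vance, Oyelaran, Drummond, Bianchi

By terms served (higher first): Fontaine, Sorensen and Kapoor (each 9 terms); then Ferreira, Vance, Oyelaran, Drummond and Bianchi (each 1 term).
Among Fontaine, Sorensen and Kapoor, by date of appointment to current office (earlier first): Fontaine (Sep 10, 2005) before Sorensen and Kapoor (Jun 4, 2009).
Among Sorensen and Kapoor, by date first returned to the chamber (earlier first): Sorensen (Oct 5, 2007) before Kapoor (Feb 7, 2012).
Among Ferreira, Vance, Oyelaran, Drummond and Bianchi, by date of appointment to current office (earlier first): Ferreira (Aug 3, 2006) before Vance and Oyelaran (Aug 2, 2007) before Drummond (Feb 23, 2008) before Bianchi (Feb 16, 2010).
Among Vance and Oyelaran, by date first returned to the chamber (earlier first): Vance (Nov 11, 2008) before Oyelaran (Feb 6, 2014).
Full order: Fontaine, Sorensen, Kapoor, Ferreira, Vance, Oyelaran, Drummond, Bianchi.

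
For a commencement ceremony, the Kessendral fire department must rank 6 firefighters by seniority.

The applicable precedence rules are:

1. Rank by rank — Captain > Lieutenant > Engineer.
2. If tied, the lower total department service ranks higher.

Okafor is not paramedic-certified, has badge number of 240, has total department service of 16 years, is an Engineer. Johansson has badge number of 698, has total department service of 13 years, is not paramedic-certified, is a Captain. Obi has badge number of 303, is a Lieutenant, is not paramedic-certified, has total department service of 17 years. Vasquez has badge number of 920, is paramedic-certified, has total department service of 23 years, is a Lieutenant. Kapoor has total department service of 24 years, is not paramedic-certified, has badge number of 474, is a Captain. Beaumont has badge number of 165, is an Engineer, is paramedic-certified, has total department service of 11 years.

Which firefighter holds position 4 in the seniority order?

By rank: Johansson and Kapoor (Captain); then Obi and Vasquez (Lieutenant); then Beaumont and Okafor (Engineer).
Among Johansson and Kapoor, by total department service (lower first): Johansson (13 years) before Kapoor (24 years).
Among Obi and Vasquez, by total department service (lower first): Obi (17 years) before Vasquez (23 years).
Among Beaumont and Okafor, by total department service (lower first): Beaumont (11 years) before Okafor (16 years).
Order: Johansson, Kapoor, Obi, Vasquez, Beaumont, Okafor.

Vasquez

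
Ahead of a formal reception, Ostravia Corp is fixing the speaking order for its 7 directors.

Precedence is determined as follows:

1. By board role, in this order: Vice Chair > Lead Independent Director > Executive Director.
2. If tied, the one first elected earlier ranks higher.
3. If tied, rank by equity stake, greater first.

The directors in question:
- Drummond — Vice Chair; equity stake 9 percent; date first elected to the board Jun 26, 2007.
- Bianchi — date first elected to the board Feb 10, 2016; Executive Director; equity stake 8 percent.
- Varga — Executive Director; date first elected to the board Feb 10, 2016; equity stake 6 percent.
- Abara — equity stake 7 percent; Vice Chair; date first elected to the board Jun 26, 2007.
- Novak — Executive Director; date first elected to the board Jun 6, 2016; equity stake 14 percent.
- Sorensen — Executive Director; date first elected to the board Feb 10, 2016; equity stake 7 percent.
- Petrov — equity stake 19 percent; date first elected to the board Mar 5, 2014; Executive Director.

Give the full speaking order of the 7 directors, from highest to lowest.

Drummond, Abara, Petrov, Bianchi, Sorensen, Varga, Novak

By board role: Drummond and Abara (Vice Chair); then Petrov, Bianchi, Sorensen, Varga and Novak (Executive Director).
Drummond and Abara both have date first elected to the board Jun 26, 2007, so the next rule applies.
Among Drummond and Abara, by equity stake (higher first): Drummond (9 percent) before Abara (7 percent).
Among Petrov, Bianchi, Sorensen, Varga and Novak, by date first elected to the board (earlier first): Petrov (Mar 5, 2014) before Bianchi, Sorensen and Varga (Feb 10, 2016) before Novak (Jun 6, 2016).
Among Bianchi, Sorensen and Varga, by equity stake (higher first): Bianchi (8 percent) before Sorensen (7 percent) before Varga (6 percent).
Full order: Drummond, Abara, Petrov, Bianchi, Sorensen, Varga, Novak.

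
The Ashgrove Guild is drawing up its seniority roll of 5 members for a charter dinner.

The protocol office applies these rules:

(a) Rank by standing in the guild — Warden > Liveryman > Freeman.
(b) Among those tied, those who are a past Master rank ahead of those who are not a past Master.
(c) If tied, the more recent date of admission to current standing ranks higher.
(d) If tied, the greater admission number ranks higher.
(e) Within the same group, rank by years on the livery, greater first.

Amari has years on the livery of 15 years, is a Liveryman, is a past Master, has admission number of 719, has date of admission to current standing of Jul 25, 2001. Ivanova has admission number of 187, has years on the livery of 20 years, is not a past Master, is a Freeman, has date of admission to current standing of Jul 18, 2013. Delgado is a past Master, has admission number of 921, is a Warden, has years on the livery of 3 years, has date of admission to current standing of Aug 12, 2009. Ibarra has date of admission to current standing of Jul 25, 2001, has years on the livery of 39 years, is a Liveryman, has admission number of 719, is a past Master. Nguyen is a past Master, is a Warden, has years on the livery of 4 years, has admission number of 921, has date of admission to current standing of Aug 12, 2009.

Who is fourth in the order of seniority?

By standing in the guild: Nguyen and Delgado (Warden); then Ibarra and Amari (Liveryman); then Ivanova (Freeman).
Nguyen and Delgado are each a past Master, so the next rule applies.
Nguyen and Delgado both have date of admission to current standing Aug 12, 2009, so the next rule applies.
Nguyen and Delgado both have admission number 921, so the next rule applies.
Among Nguyen and Delgado, by years on the livery (higher first): Nguyen (4 years) before Delgado (3 years).
Ibarra and Amari are each a past Master, so the next rule applies.
Ibarra and Amari both have date of admission to current standing Jul 25, 2001, so the next rule applies.
Ibarra and Amari both have admission number 719, so the next rule applies.
Among Ibarra and Amari, by years on the livery (higher first): Ibarra (39 years) before Amari (15 years).
Order: Nguyen, Delgado, Ibarra, Amari, Ivanova.

Amari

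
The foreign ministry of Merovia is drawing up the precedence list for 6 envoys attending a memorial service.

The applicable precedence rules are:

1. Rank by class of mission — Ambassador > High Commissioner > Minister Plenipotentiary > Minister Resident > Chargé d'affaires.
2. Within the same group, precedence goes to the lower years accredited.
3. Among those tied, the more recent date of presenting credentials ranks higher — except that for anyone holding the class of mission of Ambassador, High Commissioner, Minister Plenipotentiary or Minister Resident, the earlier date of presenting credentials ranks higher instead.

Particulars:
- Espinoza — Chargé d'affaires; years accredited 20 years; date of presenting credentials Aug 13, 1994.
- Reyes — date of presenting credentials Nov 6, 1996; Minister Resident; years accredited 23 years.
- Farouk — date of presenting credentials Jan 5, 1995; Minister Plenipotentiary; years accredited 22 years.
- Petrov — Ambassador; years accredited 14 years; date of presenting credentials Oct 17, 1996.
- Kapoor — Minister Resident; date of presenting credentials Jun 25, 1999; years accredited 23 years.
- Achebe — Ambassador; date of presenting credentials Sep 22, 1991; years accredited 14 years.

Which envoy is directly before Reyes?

Farouk

By class of mission: Achebe and Petrov (Ambassador); then Farouk (Minister Plenipotentiary); then Reyes and Kapoor (Minister Resident); then Espinoza (Chargé d'affaires).
Achebe and Petrov both have years accredited 14 years, so the next rule applies.
Among Achebe and Petrov, by date of presenting credentials (earlier first) (reversed rule for this group): Achebe (Sep 22, 1991) before Petrov (Oct 17, 1996).
Reyes and Kapoor both have years accredited 23 years, so the next rule applies.
Among Reyes and Kapoor, by date of presenting credentials (earlier first) (reversed rule for this group): Reyes (Nov 6, 1996) before Kapoor (Jun 25, 1999).
Order: Achebe, Petrov, Farouk, Reyes, Kapoor, Espinoza.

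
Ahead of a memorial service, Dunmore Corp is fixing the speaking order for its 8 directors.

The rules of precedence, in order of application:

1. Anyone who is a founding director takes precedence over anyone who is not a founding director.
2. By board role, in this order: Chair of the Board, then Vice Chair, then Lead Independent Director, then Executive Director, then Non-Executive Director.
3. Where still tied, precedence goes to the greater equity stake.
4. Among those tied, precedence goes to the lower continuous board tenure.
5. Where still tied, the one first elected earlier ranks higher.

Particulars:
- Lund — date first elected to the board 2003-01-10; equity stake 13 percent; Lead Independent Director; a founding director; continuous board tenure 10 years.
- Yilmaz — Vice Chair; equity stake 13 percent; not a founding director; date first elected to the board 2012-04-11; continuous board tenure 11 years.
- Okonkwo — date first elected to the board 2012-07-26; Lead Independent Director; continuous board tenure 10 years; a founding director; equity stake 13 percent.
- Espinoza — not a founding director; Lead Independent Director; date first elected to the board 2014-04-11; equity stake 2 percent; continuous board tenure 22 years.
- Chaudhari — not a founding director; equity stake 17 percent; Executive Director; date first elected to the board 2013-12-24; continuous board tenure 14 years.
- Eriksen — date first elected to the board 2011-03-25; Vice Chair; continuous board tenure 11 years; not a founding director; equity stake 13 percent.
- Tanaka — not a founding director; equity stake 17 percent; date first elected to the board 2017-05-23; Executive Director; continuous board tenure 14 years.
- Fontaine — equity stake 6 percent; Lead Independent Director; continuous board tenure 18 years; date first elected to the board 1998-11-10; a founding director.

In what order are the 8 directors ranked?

By the first rule: Lund, Okonkwo and Fontaine (each a founding director); then Eriksen, Yilmaz, Espinoza, Chaudhari and Tanaka (each not a founding director).
Lund, Okonkwo and Fontaine are each Lead Independent Director, so the next rule applies.
Among Lund, Okonkwo and Fontaine, by equity stake (higher first): Lund and Okonkwo (13 percent) before Fontaine (6 percent).
Lund and Okonkwo both have continuous board tenure 10 years, so the next rule applies.
Among Lund and Okonkwo, by date first elected to the board (earlier first): Lund (2003-01-10) before Okonkwo (2012-07-26).
Among Eriksen, Yilmaz, Espinoza, Chaudhari and Tanaka, by board role: Eriksen and Yilmaz (Vice Chair) before Espinoza (Lead Independent Director) before Chaudhari and Tanaka (Executive Director).
Eriksen and Yilmaz both have equity stake 13 percent, so the next rule applies.
Eriksen and Yilmaz both have continuous board tenure 11 years, so the next rule applies.
Among Eriksen and Yilmaz, by date first elected to the board (earlier first): Eriksen (2011-03-25) before Yilmaz (2012-04-11).
Chaudhari and Tanaka both have equity stake 17 percent, so the next rule applies.
Chaudhari and Tanaka both have continuous board tenure 14 years, so the next rule applies.
Among Chaudhari and Tanaka, by date first elected to the board (earlier first): Chaudhari (2013-12-24) before Tanaka (2017-05-23).
Full order: Lund, Okonkwo, Fontaine, Eriksen, Yilmaz, Espinoza, Chaudhari, Tanaka.

Lund, Okonkwo, Fontaine, Eriksen, Yilmaz, Espinoza, Chaudhari, Tanaka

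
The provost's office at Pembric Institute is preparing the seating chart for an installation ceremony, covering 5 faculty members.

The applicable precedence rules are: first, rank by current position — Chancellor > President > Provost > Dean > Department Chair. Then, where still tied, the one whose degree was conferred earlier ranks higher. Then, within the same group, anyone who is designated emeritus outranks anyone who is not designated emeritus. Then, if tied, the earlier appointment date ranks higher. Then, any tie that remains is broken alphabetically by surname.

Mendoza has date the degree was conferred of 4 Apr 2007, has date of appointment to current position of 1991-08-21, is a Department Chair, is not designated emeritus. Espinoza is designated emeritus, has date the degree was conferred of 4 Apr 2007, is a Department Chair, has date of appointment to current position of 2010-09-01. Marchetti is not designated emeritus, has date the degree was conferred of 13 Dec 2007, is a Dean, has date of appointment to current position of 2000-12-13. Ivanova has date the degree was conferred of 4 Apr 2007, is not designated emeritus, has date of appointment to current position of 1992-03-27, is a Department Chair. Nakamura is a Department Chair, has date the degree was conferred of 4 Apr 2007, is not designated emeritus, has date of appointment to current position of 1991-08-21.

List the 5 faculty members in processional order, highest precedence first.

By current position: Marchetti (Dean); then Espinoza, Mendoza, Nakamura and Ivanova (Department Chair).
Espinoza, Mendoza, Nakamura and Ivanova all have date the degree was conferred 4 Apr 2007, so the next rule applies.
Among Espinoza, Mendoza, Nakamura and Ivanova, designated emeritus before not designated emeritus: Espinoza (designated emeritus) before Mendoza, Nakamura and Ivanova (not designated emeritus).
Among Mendoza, Nakamura and Ivanova, by date of appointment to current position (earlier first): Mendoza and Nakamura (1991-08-21) before Ivanova (1992-03-27).
Among Mendoza and Nakamura, alphabetically by surname: Mendoza before Nakamura.
Full order: Marchetti, Espinoza, Mendoza, Nakamura, Ivanova.

Marchetti, Espinoza, Mendoza, Nakamura, Ivanova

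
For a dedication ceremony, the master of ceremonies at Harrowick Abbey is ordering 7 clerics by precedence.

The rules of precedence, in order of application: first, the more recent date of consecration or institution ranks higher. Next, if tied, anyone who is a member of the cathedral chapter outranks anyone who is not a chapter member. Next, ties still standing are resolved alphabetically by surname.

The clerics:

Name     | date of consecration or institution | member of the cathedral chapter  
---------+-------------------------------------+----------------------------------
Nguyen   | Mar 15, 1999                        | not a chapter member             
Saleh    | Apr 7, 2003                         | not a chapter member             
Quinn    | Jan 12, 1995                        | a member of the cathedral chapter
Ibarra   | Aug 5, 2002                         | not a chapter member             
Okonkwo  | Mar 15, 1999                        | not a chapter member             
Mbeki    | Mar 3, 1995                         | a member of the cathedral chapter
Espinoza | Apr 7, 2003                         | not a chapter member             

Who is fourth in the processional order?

By date of consecration or institution (later first): Espinoza and Saleh (both Apr 7, 2003); then Ibarra (Aug 5, 2002); then Nguyen and Okonkwo (both Mar 15, 1999); then Mbeki (Mar 3, 1995); then Quinn (Jan 12, 1995).
Espinoza and Saleh are each not a chapter member, so the next rule applies.
Among Espinoza and Saleh, alphabetically by surname: Espinoza before Saleh.
Nguyen and Okonkwo are each not a chapter member, so the next rule applies.
Among Nguyen and Okonkwo, alphabetically by surname: Nguyen before Okonkwo.
Order: Espinoza, Saleh, Ibarra, Nguyen, Okonkwo, Mbeki, Quinn.

Nguyen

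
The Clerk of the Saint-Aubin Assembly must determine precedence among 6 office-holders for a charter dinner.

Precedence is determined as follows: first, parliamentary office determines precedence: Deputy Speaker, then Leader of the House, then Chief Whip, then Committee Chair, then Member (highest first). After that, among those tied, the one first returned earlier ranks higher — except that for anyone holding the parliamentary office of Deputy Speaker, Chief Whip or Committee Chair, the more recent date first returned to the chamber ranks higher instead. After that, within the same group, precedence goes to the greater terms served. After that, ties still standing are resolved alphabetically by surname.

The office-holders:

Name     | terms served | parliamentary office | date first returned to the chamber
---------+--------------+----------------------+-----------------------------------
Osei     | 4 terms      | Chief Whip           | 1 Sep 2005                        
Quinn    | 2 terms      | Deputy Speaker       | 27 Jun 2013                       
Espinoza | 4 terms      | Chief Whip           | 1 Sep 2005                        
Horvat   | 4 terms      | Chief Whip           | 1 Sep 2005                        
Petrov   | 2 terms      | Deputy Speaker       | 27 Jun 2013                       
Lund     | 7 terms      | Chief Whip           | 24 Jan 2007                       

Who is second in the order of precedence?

By parliamentary office: Petrov and Quinn (Deputy Speaker); then Lund, Espinoza, Horvat and Osei (Chief Whip).
Petrov and Quinn both have date first returned to the chamber 27 Jun 2013, so the next rule applies.
Petrov and Quinn both have terms served 2 terms, so the next rule applies.
Among Petrov and Quinn, alphabetically by surname: Petrov before Quinn.
Among Lund, Espinoza, Horvat and Osei, by date first returned to the chamber (later first) (reversed rule for this group): Lund (24 Jan 2007) before Espinoza, Horvat and Osei (1 Sep 2005).
Espinoza, Horvat and Osei all have terms served 4 terms, so the next rule applies.
Among Espinoza, Horvat and Osei, alphabetically by surname: Espinoza before Horvat before Osei.
Order: Petrov, Quinn, Lund, Espinoza, Horvat, Osei.

Quinn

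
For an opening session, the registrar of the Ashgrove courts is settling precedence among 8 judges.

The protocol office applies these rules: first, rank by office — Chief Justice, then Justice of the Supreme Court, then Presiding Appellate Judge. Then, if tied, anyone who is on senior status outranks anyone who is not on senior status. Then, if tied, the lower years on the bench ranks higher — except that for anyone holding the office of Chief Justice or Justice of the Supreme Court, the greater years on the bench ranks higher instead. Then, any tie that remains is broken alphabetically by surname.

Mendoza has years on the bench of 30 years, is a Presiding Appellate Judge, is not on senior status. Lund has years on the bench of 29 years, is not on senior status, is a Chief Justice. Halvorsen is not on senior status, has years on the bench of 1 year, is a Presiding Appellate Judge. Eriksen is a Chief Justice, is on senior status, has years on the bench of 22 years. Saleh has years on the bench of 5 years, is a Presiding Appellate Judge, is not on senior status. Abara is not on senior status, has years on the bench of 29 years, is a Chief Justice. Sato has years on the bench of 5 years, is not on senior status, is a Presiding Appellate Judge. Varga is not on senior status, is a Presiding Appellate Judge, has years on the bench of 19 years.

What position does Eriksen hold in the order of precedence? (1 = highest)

By office: Eriksen, Abara and Lund (Chief Justice); then Halvorsen, Saleh, Sato, Varga and Mendoza (Presiding Appellate Judge).
Among Eriksen, Abara and Lund, on senior status before not on senior status: Eriksen (on senior status) before Abara and Lund (not on senior status).
Abara and Lund both have years on the bench 29 years, so the next rule applies.
Among Abara and Lund, alphabetically by surname: Abara before Lund.
Halvorsen, Saleh, Sato, Varga and Mendoza are each not on senior status, so the next rule applies.
Among Halvorsen, Saleh, Sato, Varga and Mendoza, by years on the bench (lower first): Halvorsen (1 year) before Saleh and Sato (5 years) before Varga (19 years) before Mendoza (30 years).
Among Saleh and Sato, alphabetically by surname: Saleh before Sato.
Order: Eriksen, Abara, Lund, Halvorsen, Saleh, Sato, Varga, Mendoza. So position 1.

1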